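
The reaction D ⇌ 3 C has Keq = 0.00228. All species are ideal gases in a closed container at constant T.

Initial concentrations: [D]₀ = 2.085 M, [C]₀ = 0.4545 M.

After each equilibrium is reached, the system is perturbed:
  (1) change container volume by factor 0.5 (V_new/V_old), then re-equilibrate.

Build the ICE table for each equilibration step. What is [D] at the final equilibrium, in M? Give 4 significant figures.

Q₀ = 0.04503 vs Keq = 0.00228 ⇒ Q>K, reverse
Step 1:
                  D         C
  I           2.085    0.4545
  C         0.09462   -0.2839
  E            2.18    0.1706
  solve Keq expr → x = -0.09462; check Q = 0.00228
Then change container volume by factor 0.5 (V_new/V_old).
Step 2:
                  D         C
  I           4.359    0.3413
  C         0.04187   -0.1256
  E           4.401    0.2157
  solve Keq expr → x = -0.04187; check Q = 0.00228

[D]_eq = 4.401 M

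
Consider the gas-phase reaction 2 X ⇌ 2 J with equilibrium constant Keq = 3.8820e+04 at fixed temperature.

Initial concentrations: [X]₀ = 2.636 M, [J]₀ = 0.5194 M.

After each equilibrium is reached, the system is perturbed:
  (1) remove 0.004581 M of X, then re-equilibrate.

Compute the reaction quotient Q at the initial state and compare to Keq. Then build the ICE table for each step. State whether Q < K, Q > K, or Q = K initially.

Q₀ = 0.03883; Q < K (proceeds forward)

Q₀ = 0.03883 vs Keq = 3.8820e+04 ⇒ Q<K, forward
Step 1:
                   X          J
  I            2.636     0.5194
  C            -2.62       2.62
  E          0.01593      3.139
  solve Keq expr → x = 1.31; check Q = 3.8820e+04
Then remove 0.004581 M of X.
Step 2:
                   X          J
  I          0.01135      3.139
  C         0.004558  -0.004558
  E          0.01591      3.135
  solve Keq expr → x = -0.002279; check Q = 3.8820e+04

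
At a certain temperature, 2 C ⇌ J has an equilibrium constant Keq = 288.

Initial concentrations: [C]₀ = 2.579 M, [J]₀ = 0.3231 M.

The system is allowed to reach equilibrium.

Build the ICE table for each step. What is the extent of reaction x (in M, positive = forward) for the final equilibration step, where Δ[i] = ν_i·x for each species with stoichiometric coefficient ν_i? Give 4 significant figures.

x = 1.253 M

Q₀ = 0.04858 vs Keq = 288 ⇒ Q<K, forward
Step 1:
                    C           J
  init          2.579      0.3231
  Δ            -2.505       1.253
  eq          0.07397       1.576
  solve Keq expr → x = 1.253; check Q = 288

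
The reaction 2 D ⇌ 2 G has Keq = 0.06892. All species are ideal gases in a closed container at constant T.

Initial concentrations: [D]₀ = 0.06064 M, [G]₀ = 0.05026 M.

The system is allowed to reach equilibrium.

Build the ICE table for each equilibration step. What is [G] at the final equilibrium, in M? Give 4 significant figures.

Q₀ = 0.687 vs Keq = 0.06892 ⇒ Q>K, reverse
Step 1:
                    D           G
  I           0.06064     0.05026
  C            0.0272     -0.0272
  E           0.08784     0.02306
  solve Keq expr → x = -0.0136; check Q = 0.06892

[G]_eq = 0.02306 M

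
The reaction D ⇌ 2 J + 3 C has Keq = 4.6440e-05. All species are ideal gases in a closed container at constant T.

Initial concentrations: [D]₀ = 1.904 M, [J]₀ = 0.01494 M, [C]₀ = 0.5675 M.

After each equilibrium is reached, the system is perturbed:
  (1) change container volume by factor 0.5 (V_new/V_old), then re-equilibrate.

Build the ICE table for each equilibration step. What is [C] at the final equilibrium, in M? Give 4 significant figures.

Q₀ = 2.1426e-05 vs Keq = 4.6440e-05 ⇒ Q<K, forward
Step 1:
                  D         J         C
  Initial     1.904   0.01494    0.5675
  Change  -0.003242  0.006484  0.009725
  Equil       1.901   0.02142    0.5772
  solve Keq expr → x = 0.003242; check Q = 4.6440e-05
Then change container volume by factor 0.5 (V_new/V_old).
Step 2:
                  D         J         C
  Initial     3.802   0.04285     1.154
  Change    0.01571  -0.03142  -0.04713
  Equil       3.817   0.01143     1.107
  solve Keq expr → x = -0.01571; check Q = 4.6440e-05

[C]_eq = 1.107 M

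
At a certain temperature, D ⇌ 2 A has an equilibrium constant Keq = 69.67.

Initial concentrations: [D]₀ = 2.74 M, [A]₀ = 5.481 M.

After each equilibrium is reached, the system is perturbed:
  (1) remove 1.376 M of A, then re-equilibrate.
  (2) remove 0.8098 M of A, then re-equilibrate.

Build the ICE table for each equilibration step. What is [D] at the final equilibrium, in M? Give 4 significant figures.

Q₀ = 10.96 vs Keq = 69.67 ⇒ Q<K, forward
Step 1:
                   D          A
  Initial       2.74      5.481
  Change      -1.639      3.278
  Equil        1.101      8.759
  solve Keq expr → x = 1.639; check Q = 69.67
Then remove 1.376 M of A.
Step 2:
                   D          A
  Initial      1.101      7.383
  Change     -0.2219     0.4438
  Equil       0.8792      7.827
  solve Keq expr → x = 0.2219; check Q = 69.67
Then remove 0.8098 M of A.
Step 3:
                   D          A
  Initial     0.8792      7.017
  Change     -0.1224     0.2447
  Equil       0.7568      7.262
  solve Keq expr → x = 0.1224; check Q = 69.67

[D]_eq = 0.7568 M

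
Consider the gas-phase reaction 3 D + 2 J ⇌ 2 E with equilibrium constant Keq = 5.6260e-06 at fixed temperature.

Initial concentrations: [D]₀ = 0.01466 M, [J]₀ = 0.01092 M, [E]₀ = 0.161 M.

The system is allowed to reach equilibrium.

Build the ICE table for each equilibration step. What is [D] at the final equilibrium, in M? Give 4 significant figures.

Q₀ = 6.8993e+07 vs Keq = 5.6260e-06 ⇒ Q>K, reverse
Step 1:
                    D           J           E
  Initial     0.01466     0.01092       0.161
  Change       0.2414      0.1609     -0.1609
  Equil        0.2561      0.1719  5.2827e-05
  solve Keq expr → x = -0.08047; check Q = 5.6260e-06

[D]_eq = 0.2561 M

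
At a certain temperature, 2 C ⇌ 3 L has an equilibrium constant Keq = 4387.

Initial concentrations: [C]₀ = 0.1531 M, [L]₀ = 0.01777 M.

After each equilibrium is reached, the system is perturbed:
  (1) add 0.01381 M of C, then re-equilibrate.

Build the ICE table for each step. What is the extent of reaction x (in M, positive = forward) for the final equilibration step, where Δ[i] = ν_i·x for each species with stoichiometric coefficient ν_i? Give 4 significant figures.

x = 0.006789 M

Q₀ = 2.3939e-04 vs Keq = 4387 ⇒ Q<K, forward
Step 1:
                    C           L
  init         0.1531     0.01777
  Δ           -0.1513      0.2269
  eq         0.001827      0.2447
  solve Keq expr → x = 0.07564; check Q = 4387
Then add 0.01381 M of C.
Step 2:
                    C           L
  init        0.01564      0.2447
  Δ          -0.01358     0.02037
  eq          0.00206       0.265
  solve Keq expr → x = 0.006789; check Q = 4387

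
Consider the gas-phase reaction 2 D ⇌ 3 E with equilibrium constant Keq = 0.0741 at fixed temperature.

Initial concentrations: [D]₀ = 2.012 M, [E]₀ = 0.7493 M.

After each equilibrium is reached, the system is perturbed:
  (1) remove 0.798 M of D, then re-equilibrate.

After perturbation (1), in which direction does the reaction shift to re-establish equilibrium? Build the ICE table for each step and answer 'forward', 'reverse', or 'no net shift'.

Q₀ = 0.1039 vs Keq = 0.0741 ⇒ Q>K, reverse
Step 1:
                  D         E
  I           2.012    0.7493
  C         0.04642  -0.06963
  E           2.058    0.6797
  solve Keq expr → x = -0.02321; check Q = 0.0741
Then remove 0.798 M of D.
Step 2:
                  D         E
  I            1.26    0.6797
  C           0.108    -0.162
  E           1.368    0.5177
  solve Keq expr → x = -0.05399; check Q = 0.0741

Direction: reverse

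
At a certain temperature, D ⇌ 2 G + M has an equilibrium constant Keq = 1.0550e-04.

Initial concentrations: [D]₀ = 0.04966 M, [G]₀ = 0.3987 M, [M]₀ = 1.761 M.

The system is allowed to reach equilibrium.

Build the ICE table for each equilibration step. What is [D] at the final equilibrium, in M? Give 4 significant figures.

Q₀ = 5.637 vs Keq = 1.0550e-04 ⇒ Q>K, reverse
Step 1:
                   D          G          M
  Initial    0.04966     0.3987      1.761
  Change      0.1973    -0.3946    -0.1973
  Equil        0.247   0.004082      1.564
  solve Keq expr → x = -0.1973; check Q = 1.0550e-04

[D]_eq = 0.247 M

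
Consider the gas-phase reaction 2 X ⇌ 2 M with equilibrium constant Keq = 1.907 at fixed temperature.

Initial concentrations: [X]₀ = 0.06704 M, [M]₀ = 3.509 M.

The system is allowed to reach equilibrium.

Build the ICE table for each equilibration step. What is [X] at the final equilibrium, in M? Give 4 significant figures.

Q₀ = 2740 vs Keq = 1.907 ⇒ Q>K, reverse
Step 1:
                    X           M
  Initial     0.06704       3.509
  Change        1.435      -1.435
  Equil         1.502       2.074
  solve Keq expr → x = -0.7175; check Q = 1.907

[X]_eq = 1.502 M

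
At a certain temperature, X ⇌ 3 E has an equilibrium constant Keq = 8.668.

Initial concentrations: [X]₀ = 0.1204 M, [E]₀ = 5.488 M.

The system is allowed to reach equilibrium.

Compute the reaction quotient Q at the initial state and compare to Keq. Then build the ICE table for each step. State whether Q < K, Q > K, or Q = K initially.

Q₀ = 1373 vs Keq = 8.668 ⇒ Q>K, reverse
Step 1:
                    X           E
  init         0.1204       5.488
  Δ             1.098      -3.294
  eq            1.218       2.194
  solve Keq expr → x = -1.098; check Q = 8.668

Q₀ = 1373; Q > K (proceeds reverse)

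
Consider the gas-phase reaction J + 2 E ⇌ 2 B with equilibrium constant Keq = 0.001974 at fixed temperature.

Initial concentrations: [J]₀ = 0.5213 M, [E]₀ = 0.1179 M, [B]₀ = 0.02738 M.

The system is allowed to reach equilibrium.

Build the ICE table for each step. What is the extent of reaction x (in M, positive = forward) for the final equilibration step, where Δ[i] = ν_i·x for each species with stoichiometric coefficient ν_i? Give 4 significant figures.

x = -0.01141 M

Q₀ = 0.1035 vs Keq = 0.001974 ⇒ Q>K, reverse
Step 1:
                  J         E         B
  Initial    0.5213    0.1179   0.02738
  Change    0.01141   0.02282  -0.02282
  Equil      0.5327    0.1407  0.004563
  solve Keq expr → x = -0.01141; check Q = 0.001974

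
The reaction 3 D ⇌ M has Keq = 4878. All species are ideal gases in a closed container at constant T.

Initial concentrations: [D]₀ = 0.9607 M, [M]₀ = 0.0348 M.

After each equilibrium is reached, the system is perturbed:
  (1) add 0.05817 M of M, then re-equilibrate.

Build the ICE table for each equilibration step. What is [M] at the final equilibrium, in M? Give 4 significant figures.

Q₀ = 0.03925 vs Keq = 4878 ⇒ Q<K, forward
Step 1:
                   D          M
  init        0.9607     0.0348
  Δ          -0.9195     0.3065
  eq         0.04121     0.3413
  solve Keq expr → x = 0.3065; check Q = 4878
Then add 0.05817 M of M.
Step 2:
                   D          M
  init       0.04121     0.3995
  Δ         0.002193 -7.3095e-04
  eq          0.0434     0.3987
  solve Keq expr → x = -7.3095e-04; check Q = 4878

[M]_eq = 0.3987 M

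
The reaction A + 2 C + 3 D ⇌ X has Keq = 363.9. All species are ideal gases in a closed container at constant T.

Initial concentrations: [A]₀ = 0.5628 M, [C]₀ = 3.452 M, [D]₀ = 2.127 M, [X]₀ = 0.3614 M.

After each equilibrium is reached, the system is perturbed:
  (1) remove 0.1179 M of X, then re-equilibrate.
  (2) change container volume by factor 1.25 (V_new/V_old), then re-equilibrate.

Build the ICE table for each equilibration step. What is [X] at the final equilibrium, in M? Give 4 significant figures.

[X]_eq = 0.6359 M

Q₀ = 0.0056 vs Keq = 363.9 ⇒ Q<K, forward
Step 1:
                   A          C          D          X
  I           0.5628      3.452      2.127     0.3614
  C          -0.5578     -1.116     -1.674     0.5578
  E         0.004962      2.336     0.4535     0.9192
  solve Keq expr → x = 0.5578; check Q = 363.9
Then remove 0.1179 M of X.
Step 2:
                   A          C          D          X
  I         0.004962      2.336     0.4535     0.8013
  C       -5.7887e-04  -0.001158  -0.001737 5.7887e-04
  E         0.004383      2.335     0.4518     0.8019
  solve Keq expr → x = 5.7887e-04; check Q = 363.9
Then change container volume by factor 1.25 (V_new/V_old).
Step 3:
                   A          C          D          X
  I         0.003507      1.868     0.3614     0.6415
  C         0.005632    0.01126     0.0169  -0.005632
  E         0.009139      1.879     0.3783     0.6359
  solve Keq expr → x = -0.005632; check Q = 363.9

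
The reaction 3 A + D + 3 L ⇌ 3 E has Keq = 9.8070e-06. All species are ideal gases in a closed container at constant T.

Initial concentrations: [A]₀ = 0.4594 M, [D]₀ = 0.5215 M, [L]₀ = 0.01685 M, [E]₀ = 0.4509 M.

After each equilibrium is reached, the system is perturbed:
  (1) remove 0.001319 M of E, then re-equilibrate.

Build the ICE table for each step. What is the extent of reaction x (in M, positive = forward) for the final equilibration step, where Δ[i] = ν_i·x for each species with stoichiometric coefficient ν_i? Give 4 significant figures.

x = 4.2820e-04 M

Q₀ = 3.7898e+05 vs Keq = 9.8070e-06 ⇒ Q>K, reverse
Step 1:
                   A          D          L          E
  I           0.4594     0.5215    0.01685     0.4509
  C           0.4431     0.1477     0.4431    -0.4431
  E           0.9025     0.6692       0.46   0.007773
  solve Keq expr → x = -0.1477; check Q = 9.8070e-06
Then remove 0.001319 M of E.
Step 2:
                   A          D          L          E
  I           0.9025     0.6692       0.46   0.006454
  C        -0.001285 -4.2820e-04  -0.001285   0.001285
  E           0.9012     0.6688     0.4587   0.007738
  solve Keq expr → x = 4.2820e-04; check Q = 9.8070e-06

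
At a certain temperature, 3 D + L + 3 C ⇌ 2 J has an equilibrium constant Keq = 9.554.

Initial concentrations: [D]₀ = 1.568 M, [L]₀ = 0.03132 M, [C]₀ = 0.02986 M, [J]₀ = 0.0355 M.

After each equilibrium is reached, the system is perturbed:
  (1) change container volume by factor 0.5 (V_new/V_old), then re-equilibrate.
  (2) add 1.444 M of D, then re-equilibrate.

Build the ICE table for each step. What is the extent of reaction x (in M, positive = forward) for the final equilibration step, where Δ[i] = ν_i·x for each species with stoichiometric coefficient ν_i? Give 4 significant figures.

Q₀ = 392 vs Keq = 9.554 ⇒ Q>K, reverse
Step 1:
                  D         L         C         J
  I           1.568   0.03132   0.02986    0.0355
  C         0.02746  0.009152   0.02746   -0.0183
  E           1.595   0.04047   0.05732    0.0172
  solve Keq expr → x = -0.009152; check Q = 9.554
Then change container volume by factor 0.5 (V_new/V_old).
Step 2:
                  D         L         C         J
  I           3.191   0.08094    0.1146   0.03439
  C        -0.05156  -0.01719  -0.05156   0.03437
  E           3.139   0.06376   0.06307   0.06877
  solve Keq expr → x = 0.01719; check Q = 9.554
Then add 1.444 M of D.
Step 3:
                  D         L         C         J
  I           4.583   0.06376   0.06307   0.06877
  C         -0.0145 -0.004834   -0.0145  0.009668
  E           4.569   0.05892   0.04857   0.07843
  solve Keq expr → x = 0.004834; check Q = 9.554

x = 0.004834 M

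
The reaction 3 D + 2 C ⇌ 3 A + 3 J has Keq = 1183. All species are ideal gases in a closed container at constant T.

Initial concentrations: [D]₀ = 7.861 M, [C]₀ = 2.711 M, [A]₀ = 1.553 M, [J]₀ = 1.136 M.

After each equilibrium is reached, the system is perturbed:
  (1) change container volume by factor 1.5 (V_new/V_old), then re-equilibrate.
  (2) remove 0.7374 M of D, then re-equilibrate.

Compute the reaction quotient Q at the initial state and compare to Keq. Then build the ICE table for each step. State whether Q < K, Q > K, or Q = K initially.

Q₀ = 0.001538 vs Keq = 1183 ⇒ Q<K, forward
Step 1:
                    D           C           A           J
  Initial       7.861       2.711       1.553       1.136
  Change       -3.515      -2.344       3.515       3.515
  Equil         4.346      0.3674       5.068       4.651
  solve Keq expr → x = 1.172; check Q = 1183
Then change container volume by factor 1.5 (V_new/V_old).
Step 2:
                    D           C           A           J
  Initial       2.897      0.2449       3.379       3.101
  Change     -0.04657    -0.03104     0.04657     0.04657
  Equil          2.85      0.2139       3.426       3.148
  solve Keq expr → x = 0.01552; check Q = 1183
Then remove 0.7374 M of D.
Step 3:
                    D           C           A           J
  Initial       2.113      0.2139       3.426       3.148
  Change       0.1039     0.06925     -0.1039     -0.1039
  Equil         2.217      0.2831       3.322       3.044
  solve Keq expr → x = -0.03463; check Q = 1183

Q₀ = 0.001538; Q < K (proceeds forward)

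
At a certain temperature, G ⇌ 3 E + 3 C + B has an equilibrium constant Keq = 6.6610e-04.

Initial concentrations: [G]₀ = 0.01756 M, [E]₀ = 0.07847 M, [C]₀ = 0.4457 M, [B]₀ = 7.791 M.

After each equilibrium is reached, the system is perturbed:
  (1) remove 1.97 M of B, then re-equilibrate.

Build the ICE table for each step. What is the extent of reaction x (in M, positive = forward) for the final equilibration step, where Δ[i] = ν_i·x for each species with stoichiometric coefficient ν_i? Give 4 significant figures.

Q₀ = 0.01898 vs Keq = 6.6610e-04 ⇒ Q>K, reverse
Step 1:
                    G           E           C           B
  I           0.01756     0.07847      0.4457       7.791
  C           0.01454    -0.04363    -0.04363    -0.01454
  E            0.0321     0.03484      0.4021       7.776
  solve Keq expr → x = -0.01454; check Q = 6.6610e-04
Then remove 1.97 M of B.
Step 2:
                    G           E           C           B
  I            0.0321     0.03484      0.4021       5.806
  C       -9.6663e-04      0.0029      0.0029  9.6663e-04
  E           0.03114     0.03774       0.405       5.807
  solve Keq expr → x = 9.6663e-04; check Q = 6.6610e-04

x = 9.6663e-04 M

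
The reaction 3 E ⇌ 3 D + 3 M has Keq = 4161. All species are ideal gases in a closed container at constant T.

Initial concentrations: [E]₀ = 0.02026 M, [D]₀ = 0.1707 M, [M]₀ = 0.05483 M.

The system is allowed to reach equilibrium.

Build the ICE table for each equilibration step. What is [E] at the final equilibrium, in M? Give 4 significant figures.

Q₀ = 0.09859 vs Keq = 4161 ⇒ Q<K, forward
Step 1:
                  E         D         M
  Initial   0.02026    0.1707   0.05483
  Change   -0.01938   0.01938   0.01938
  Equil   8.7705e-04    0.1901   0.07421
  solve Keq expr → x = 0.006461; check Q = 4161

[E]_eq = 8.7705e-04 M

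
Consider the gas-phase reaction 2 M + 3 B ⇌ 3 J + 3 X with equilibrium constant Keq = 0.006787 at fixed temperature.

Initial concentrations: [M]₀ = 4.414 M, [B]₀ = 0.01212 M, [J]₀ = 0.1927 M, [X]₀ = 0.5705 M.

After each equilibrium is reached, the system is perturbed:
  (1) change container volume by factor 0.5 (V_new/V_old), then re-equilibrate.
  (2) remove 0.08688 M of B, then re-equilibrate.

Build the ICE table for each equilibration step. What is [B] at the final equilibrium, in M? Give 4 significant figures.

[B]_eq = 0.1698 M

Q₀ = 38.3 vs Keq = 0.006787 ⇒ Q>K, reverse
Step 1:
                  M         B         J         X
  init        4.414   0.01212    0.1927    0.5705
  Δ          0.0581   0.08715  -0.08715  -0.08715
  eq          4.472   0.09927    0.1055    0.4833
  solve Keq expr → x = -0.02905; check Q = 0.006787
Then change container volume by factor 0.5 (V_new/V_old).
Step 2:
                  M         B         J         X
  init        8.944    0.1985    0.2111    0.9667
  Δ         0.01417   0.02125  -0.02125  -0.02125
  eq          8.958    0.2198    0.1899    0.9455
  solve Keq expr → x = -0.007083; check Q = 0.006787
Then remove 0.08688 M of B.
Step 3:
                  M         B         J         X
  init        8.958    0.1329    0.1899    0.9455
  Δ         0.02461   0.03692  -0.03692  -0.03692
  eq          8.983    0.1698    0.1529    0.9085
  solve Keq expr → x = -0.01231; check Q = 0.006787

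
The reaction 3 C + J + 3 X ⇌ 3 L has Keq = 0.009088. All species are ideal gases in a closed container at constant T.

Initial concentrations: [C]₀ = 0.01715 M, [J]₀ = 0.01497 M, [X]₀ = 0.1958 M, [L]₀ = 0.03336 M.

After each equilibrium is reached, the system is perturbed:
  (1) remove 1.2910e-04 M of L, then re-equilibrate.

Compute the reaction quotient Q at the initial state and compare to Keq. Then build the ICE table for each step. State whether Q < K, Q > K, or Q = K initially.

Q₀ = 6.5498e+04 vs Keq = 0.009088 ⇒ Q>K, reverse
Step 1:
                    C           J           X           L
  I           0.01715     0.01497      0.1958     0.03336
  C           0.03266     0.01089     0.03266    -0.03266
  E           0.04981     0.02586      0.2285  7.0218e-04
  solve Keq expr → x = -0.01089; check Q = 0.009088
Then remove 1.2910e-04 M of L.
Step 2:
                    C           J           X           L
  I           0.04981     0.02586      0.2285  5.7308e-04
  C       -1.2655e-04 -4.2182e-05 -1.2655e-04  1.2655e-04
  E           0.04968     0.02581      0.2283  6.9962e-04
  solve Keq expr → x = 4.2182e-05; check Q = 0.009088

Q₀ = 6.5498e+04; Q > K (proceeds reverse)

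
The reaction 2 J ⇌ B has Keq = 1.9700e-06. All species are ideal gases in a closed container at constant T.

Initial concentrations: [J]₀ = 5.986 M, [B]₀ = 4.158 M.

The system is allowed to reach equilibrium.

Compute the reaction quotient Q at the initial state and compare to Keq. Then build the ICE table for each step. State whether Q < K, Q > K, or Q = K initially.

Q₀ = 0.116 vs Keq = 1.9700e-06 ⇒ Q>K, reverse
Step 1:
                    J           B
  I             5.986       4.158
  C             8.315      -4.158
  E              14.3  4.0291e-04
  solve Keq expr → x = -4.158; check Q = 1.9700e-06

Q₀ = 0.116; Q > K (proceeds reverse)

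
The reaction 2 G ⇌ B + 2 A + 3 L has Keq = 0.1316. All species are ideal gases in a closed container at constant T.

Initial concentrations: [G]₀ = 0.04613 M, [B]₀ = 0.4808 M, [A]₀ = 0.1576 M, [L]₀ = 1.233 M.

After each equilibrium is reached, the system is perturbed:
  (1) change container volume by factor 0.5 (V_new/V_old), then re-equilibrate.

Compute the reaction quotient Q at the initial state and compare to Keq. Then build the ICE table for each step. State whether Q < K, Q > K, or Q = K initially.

Q₀ = 10.52 vs Keq = 0.1316 ⇒ Q>K, reverse
Step 1:
                    G           B           A           L
  init        0.04613      0.4808      0.1576       1.233
  Δ           0.09156    -0.04578    -0.09156     -0.1373
  eq           0.1377       0.435     0.06604       1.096
  solve Keq expr → x = -0.04578; check Q = 0.1316
Then change container volume by factor 0.5 (V_new/V_old).
Step 2:
                    G           B           A           L
  init         0.2754        0.87      0.1321       2.191
  Δ           0.08383    -0.04192    -0.08383     -0.1258
  eq           0.3592      0.8281     0.04824       2.066
  solve Keq expr → x = -0.04192; check Q = 0.1316

Q₀ = 10.52; Q > K (proceeds reverse)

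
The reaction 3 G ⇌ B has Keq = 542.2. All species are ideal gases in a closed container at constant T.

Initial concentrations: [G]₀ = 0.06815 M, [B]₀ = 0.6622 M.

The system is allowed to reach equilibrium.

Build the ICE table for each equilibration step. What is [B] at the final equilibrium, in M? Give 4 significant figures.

[B]_eq = 0.6495 M

Q₀ = 2092 vs Keq = 542.2 ⇒ Q>K, reverse
Step 1:
                   G          B
  Initial    0.06815     0.6622
  Change     0.03805   -0.01268
  Equil       0.1062     0.6495
  solve Keq expr → x = -0.01268; check Q = 542.2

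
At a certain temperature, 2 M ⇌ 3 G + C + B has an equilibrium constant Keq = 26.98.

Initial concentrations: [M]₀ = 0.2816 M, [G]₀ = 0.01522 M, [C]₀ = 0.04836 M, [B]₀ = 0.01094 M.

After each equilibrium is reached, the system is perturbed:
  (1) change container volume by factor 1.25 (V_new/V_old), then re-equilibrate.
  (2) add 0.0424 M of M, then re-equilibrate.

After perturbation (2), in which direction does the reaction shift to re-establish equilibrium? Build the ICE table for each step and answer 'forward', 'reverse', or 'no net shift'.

Q₀ = 2.3522e-08 vs Keq = 26.98 ⇒ Q<K, forward
Step 1:
                    M           G           C           B
  init         0.2816     0.01522     0.04836     0.01094
  Δ           -0.2728      0.4092      0.1364      0.1364
  eq         0.008784      0.4244      0.1848      0.1473
  solve Keq expr → x = 0.1364; check Q = 26.98
Then change container volume by factor 1.25 (V_new/V_old).
Step 2:
                    M           G           C           B
  init       0.007027      0.3396      0.1478      0.1179
  Δ         -0.001899    0.002848  9.4935e-04  9.4935e-04
  eq         0.005129      0.3424      0.1488      0.1188
  solve Keq expr → x = 9.4935e-04; check Q = 26.98
Then add 0.0424 M of M.
Step 3:
                    M           G           C           B
  init        0.04753      0.3424      0.1488      0.1188
  Δ          -0.04001     0.06001        0.02        0.02
  eq         0.007523      0.4024      0.1688      0.1388
  solve Keq expr → x = 0.02; check Q = 26.98

Direction: forward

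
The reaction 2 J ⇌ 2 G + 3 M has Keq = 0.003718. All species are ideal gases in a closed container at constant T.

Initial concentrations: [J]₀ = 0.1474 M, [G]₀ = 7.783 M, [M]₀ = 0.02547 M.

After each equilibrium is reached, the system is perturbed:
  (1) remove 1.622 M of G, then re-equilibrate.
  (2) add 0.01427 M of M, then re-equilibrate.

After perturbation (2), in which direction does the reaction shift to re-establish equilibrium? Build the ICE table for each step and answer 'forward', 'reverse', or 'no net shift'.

Q₀ = 0.04607 vs Keq = 0.003718 ⇒ Q>K, reverse
Step 1:
                  J         G         M
  init       0.1474     7.783   0.02547
  Δ        0.009329 -0.009329  -0.01399
  eq         0.1567     7.774   0.01148
  solve Keq expr → x = -0.004665; check Q = 0.003718
Then remove 1.622 M of G.
Step 2:
                  J         G         M
  init       0.1567     6.152   0.01148
  Δ       -0.001243  0.001243  0.001865
  eq         0.1555     6.153   0.01334
  solve Keq expr → x = 6.2159e-04; check Q = 0.003718
Then add 0.01427 M of M.
Step 3:
                  J         G         M
  init       0.1555     6.153   0.02761
  Δ        0.009158 -0.009158  -0.01374
  eq         0.1646     6.144   0.01387
  solve Keq expr → x = -0.004579; check Q = 0.003718

Direction: reverse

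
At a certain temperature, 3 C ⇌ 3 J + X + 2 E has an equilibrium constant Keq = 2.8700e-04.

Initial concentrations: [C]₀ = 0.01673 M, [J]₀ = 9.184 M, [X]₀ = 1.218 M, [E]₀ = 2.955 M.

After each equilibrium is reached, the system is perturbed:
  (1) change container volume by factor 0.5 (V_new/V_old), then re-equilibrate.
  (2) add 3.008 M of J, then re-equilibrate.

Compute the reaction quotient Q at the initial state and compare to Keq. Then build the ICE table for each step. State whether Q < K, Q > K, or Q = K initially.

Q₀ = 1.7594e+09; Q > K (proceeds reverse)

Q₀ = 1.7594e+09 vs Keq = 2.8700e-04 ⇒ Q>K, reverse
Step 1:
                    C           J           X           E
  init        0.01673       9.184       1.218       2.955
  Δ             3.653      -3.653      -1.218      -2.435
  eq             3.67       5.531  3.1048e-04      0.5196
  solve Keq expr → x = -1.218; check Q = 2.8700e-04
Then change container volume by factor 0.5 (V_new/V_old).
Step 2:
                    C           J           X           E
  init           7.34       11.06  6.2097e-04       1.039
  Δ          0.001629   -0.001629 -5.4310e-04   -0.001086
  eq            7.341       11.06  7.7870e-05       1.038
  solve Keq expr → x = -5.4310e-04; check Q = 2.8700e-04
Then add 3.008 M of J.
Step 3:
                    C           J           X           E
  init          7.341       14.07  7.7870e-05       1.038
  Δ        1.2007e-04 -1.2007e-04 -4.0022e-05 -8.0044e-05
  eq            7.341       14.07  3.7848e-05       1.038
  solve Keq expr → x = -4.0022e-05; check Q = 2.8700e-04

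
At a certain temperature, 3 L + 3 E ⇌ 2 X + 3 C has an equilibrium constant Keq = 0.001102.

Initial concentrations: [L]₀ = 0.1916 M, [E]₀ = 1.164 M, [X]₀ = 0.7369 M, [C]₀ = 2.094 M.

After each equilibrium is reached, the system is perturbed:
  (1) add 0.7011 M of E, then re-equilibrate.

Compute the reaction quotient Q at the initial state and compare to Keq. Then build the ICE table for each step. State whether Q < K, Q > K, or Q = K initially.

Q₀ = 449.5; Q > K (proceeds reverse)

Q₀ = 449.5 vs Keq = 0.001102 ⇒ Q>K, reverse
Step 1:
                    L           E           X           C
  init         0.1916       1.164      0.7369       2.094
  Δ            0.9518      0.9518     -0.6346     -0.9518
  eq            1.143       2.116      0.1023       1.142
  solve Keq expr → x = -0.3173; check Q = 0.001102
Then add 0.7011 M of E.
Step 2:
                    L           E           X           C
  init          1.143       2.817      0.1023       1.142
  Δ          -0.04866    -0.04866     0.03244     0.04866
  eq            1.095       2.768      0.1348       1.191
  solve Keq expr → x = 0.01622; check Q = 0.001102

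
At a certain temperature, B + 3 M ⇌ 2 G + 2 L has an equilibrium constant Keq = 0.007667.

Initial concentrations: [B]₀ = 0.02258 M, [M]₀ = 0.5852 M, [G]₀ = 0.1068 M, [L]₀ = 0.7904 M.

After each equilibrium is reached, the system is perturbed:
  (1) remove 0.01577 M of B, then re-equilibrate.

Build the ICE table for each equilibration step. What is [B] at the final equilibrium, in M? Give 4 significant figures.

[B]_eq = 0.05156 M

Q₀ = 1.575 vs Keq = 0.007667 ⇒ Q>K, reverse
Step 1:
                   B          M          G          L
  Initial    0.02258     0.5852     0.1068     0.7904
  Change     0.04368      0.131   -0.08737   -0.08737
  Equil      0.06626     0.7162    0.01943      0.703
  solve Keq expr → x = -0.04368; check Q = 0.007667
Then remove 0.01577 M of B.
Step 2:
                   B          M          G          L
  Initial    0.05049     0.7162    0.01943      0.703
  Change    0.001063   0.003188  -0.002125  -0.002125
  Equil      0.05156     0.7194    0.01731     0.7009
  solve Keq expr → x = -0.001063; check Q = 0.007667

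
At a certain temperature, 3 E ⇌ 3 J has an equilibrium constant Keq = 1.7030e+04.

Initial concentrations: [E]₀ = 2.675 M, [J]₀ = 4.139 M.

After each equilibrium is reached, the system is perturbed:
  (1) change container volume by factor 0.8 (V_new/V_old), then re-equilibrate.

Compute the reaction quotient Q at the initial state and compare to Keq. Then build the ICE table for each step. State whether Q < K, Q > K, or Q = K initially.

Q₀ = 3.704 vs Keq = 1.7030e+04 ⇒ Q<K, forward
Step 1:
                  E         J
  init        2.675     4.139
  Δ           -2.42      2.42
  eq         0.2549     6.559
  solve Keq expr → x = 0.8067; check Q = 1.7030e+04
Then change container volume by factor 0.8 (V_new/V_old).
Step 2:
                  E         J
  init       0.3187     8.199
  Δ               0         0
  eq         0.3187     8.199
  solve Keq expr → x = 0; check Q = 1.7030e+04

Q₀ = 3.704; Q < K (proceeds forward)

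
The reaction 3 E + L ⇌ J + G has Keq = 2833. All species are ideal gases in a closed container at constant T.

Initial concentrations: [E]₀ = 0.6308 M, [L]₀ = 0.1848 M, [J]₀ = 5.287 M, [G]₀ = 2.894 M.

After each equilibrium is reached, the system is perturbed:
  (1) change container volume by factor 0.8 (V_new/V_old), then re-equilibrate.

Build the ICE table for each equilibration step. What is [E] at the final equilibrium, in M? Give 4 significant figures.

Q₀ = 329.9 vs Keq = 2833 ⇒ Q<K, forward
Step 1:
                  E         L         J         G
  I          0.6308    0.1848     5.287     2.894
  C         -0.2494  -0.08312   0.08312   0.08312
  E          0.3814    0.1017      5.37     2.977
  solve Keq expr → x = 0.08312; check Q = 2833
Then change container volume by factor 0.8 (V_new/V_old).
Step 2:
                  E         L         J         G
  I          0.4768    0.1271     6.713     3.721
  C        -0.04669  -0.01556   0.01556   0.01556
  E          0.4301    0.1115     6.728     3.737
  solve Keq expr → x = 0.01556; check Q = 2833

[E]_eq = 0.4301 M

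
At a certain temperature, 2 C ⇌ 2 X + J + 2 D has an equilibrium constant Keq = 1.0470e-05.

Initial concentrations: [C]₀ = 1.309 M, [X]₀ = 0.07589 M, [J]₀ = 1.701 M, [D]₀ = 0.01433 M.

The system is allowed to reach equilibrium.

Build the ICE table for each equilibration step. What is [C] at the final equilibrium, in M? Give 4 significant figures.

[C]_eq = 1.29 M

Q₀ = 1.1740e-06 vs Keq = 1.0470e-05 ⇒ Q<K, forward
Step 1:
                   C          X          J          D
  I            1.309    0.07589      1.701    0.01433
  C         -0.01922    0.01922    0.00961    0.01922
  E             1.29    0.09511      1.711    0.03355
  solve Keq expr → x = 0.00961; check Q = 1.0470e-05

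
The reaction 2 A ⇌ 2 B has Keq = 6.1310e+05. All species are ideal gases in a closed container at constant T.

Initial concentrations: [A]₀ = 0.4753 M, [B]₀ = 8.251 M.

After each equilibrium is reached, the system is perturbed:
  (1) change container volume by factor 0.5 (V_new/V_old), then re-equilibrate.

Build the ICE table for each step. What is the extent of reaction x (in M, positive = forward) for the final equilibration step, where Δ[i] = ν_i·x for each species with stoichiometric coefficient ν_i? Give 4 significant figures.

Q₀ = 301.4 vs Keq = 6.1310e+05 ⇒ Q<K, forward
Step 1:
                  A         B
  init       0.4753     8.251
  Δ         -0.4642    0.4642
  eq        0.01113     8.715
  solve Keq expr → x = 0.2321; check Q = 6.1310e+05
Then change container volume by factor 0.5 (V_new/V_old).
Step 2:
                  A         B
  init      0.02226     17.43
  Δ               0         0
  eq        0.02226     17.43
  solve Keq expr → x = 0; check Q = 6.1310e+05

x = 0 M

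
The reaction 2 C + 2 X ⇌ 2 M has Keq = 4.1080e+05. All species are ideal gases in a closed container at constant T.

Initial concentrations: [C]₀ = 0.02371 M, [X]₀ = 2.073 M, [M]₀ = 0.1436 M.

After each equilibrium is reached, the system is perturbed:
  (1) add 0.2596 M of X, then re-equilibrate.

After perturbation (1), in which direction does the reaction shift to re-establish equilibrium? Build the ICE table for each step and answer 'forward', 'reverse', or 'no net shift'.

Q₀ = 8.536 vs Keq = 4.1080e+05 ⇒ Q<K, forward
Step 1:
                    C           X           M
  I           0.02371       2.073      0.1436
  C          -0.02358    -0.02358     0.02358
  E        1.2728e-04       2.049      0.1672
  solve Keq expr → x = 0.01179; check Q = 4.1080e+05
Then add 0.2596 M of X.
Step 2:
                    C           X           M
  I        1.2728e-04       2.309      0.1672
  C       -1.4299e-05 -1.4299e-05  1.4299e-05
  E        1.1298e-04       2.309      0.1672
  solve Keq expr → x = 7.1495e-06; check Q = 4.1080e+05

Direction: forward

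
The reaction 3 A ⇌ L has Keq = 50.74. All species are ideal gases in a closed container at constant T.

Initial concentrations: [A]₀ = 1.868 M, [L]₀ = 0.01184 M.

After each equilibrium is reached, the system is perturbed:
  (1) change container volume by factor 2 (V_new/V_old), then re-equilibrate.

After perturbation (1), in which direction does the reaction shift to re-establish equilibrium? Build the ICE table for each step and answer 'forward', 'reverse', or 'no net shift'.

Q₀ = 0.001816 vs Keq = 50.74 ⇒ Q<K, forward
Step 1:
                   A          L
  Initial      1.868    0.01184
  Change      -1.645     0.5484
  Equil       0.2227     0.5603
  solve Keq expr → x = 0.5484; check Q = 50.74
Then change container volume by factor 2 (V_new/V_old).
Step 2:
                   A          L
  Initial     0.1113     0.2801
  Change     0.06102   -0.02034
  Equil       0.1724     0.2598
  solve Keq expr → x = -0.02034; check Q = 50.74

Direction: reverse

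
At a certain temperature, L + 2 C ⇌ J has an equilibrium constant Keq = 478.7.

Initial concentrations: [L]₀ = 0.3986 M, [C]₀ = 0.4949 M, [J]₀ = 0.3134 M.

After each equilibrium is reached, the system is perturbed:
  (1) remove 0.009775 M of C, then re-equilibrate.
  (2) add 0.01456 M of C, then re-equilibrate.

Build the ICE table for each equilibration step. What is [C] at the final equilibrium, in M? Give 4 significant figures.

Q₀ = 3.21 vs Keq = 478.7 ⇒ Q<K, forward
Step 1:
                  L         C         J
  I          0.3986    0.4949    0.3134
  C         -0.2095   -0.4189    0.2095
  E          0.1891   0.07599    0.5229
  solve Keq expr → x = 0.2095; check Q = 478.7
Then remove 0.009775 M of C.
Step 2:
                  L         C         J
  I          0.1891   0.06622    0.5229
  C        0.004307  0.008614 -0.004307
  E          0.1935   0.07483    0.5185
  solve Keq expr → x = -0.004307; check Q = 478.7
Then add 0.01456 M of C.
Step 3:
                  L         C         J
  I          0.1935   0.08939    0.5185
  C        -0.00641  -0.01282   0.00641
  E           0.187   0.07657     0.525
  solve Keq expr → x = 0.00641; check Q = 478.7

[C]_eq = 0.07657 M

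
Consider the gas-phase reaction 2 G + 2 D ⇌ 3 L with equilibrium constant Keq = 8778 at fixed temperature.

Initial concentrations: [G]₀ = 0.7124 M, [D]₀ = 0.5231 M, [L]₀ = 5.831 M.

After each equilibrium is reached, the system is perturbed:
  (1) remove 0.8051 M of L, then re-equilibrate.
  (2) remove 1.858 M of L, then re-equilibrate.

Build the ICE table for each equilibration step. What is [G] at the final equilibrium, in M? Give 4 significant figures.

Q₀ = 1428 vs Keq = 8778 ⇒ Q<K, forward
Step 1:
                   G          D          L
  Initial     0.7124     0.5231      5.831
  Change      -0.204     -0.204     0.3059
  Equil       0.5084     0.3191      6.137
  solve Keq expr → x = 0.102; check Q = 8778
Then remove 0.8051 M of L.
Step 2:
                   G          D          L
  Initial     0.5084     0.3191      5.332
  Change    -0.03645   -0.03645    0.05467
  Equil        0.472     0.2827      5.387
  solve Keq expr → x = 0.01822; check Q = 8778
Then remove 1.858 M of L.
Step 3:
                   G          D          L
  Initial      0.472     0.2827      3.529
  Change    -0.08802   -0.08802      0.132
  Equil        0.384     0.1947      3.661
  solve Keq expr → x = 0.04401; check Q = 8778

[G]_eq = 0.384 M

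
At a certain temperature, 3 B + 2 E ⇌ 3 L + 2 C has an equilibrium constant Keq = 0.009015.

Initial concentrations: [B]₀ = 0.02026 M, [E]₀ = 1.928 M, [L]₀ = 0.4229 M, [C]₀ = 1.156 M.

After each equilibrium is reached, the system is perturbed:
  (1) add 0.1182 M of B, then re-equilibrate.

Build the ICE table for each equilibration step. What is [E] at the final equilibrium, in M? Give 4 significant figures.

Q₀ = 3270 vs Keq = 0.009015 ⇒ Q>K, reverse
Step 1:
                   B          E          L          C
  init       0.02026      1.928     0.4229      1.156
  Δ           0.3065     0.2043    -0.3065    -0.2043
  eq          0.3267      2.132     0.1164     0.9517
  solve Keq expr → x = -0.1022; check Q = 0.009015
Then add 0.1182 M of B.
Step 2:
                   B          E          L          C
  init        0.4449      2.132     0.1164     0.9517
  Δ         -0.02895    -0.0193    0.02895     0.0193
  eq           0.416      2.113     0.1454      0.971
  solve Keq expr → x = 0.00965; check Q = 0.009015

[E]_eq = 2.113 M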